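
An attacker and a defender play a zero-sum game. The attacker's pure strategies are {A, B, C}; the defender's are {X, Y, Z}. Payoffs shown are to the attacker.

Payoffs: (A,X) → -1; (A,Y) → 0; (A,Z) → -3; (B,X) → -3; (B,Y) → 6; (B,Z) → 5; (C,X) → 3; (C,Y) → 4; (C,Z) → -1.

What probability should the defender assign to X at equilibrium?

Row minima: A → -3, B → -3, C → -1; maximin = -1.
Column maxima: X → 3, Y → 6, Z → 5; minimax = 3.
-1 ≠ 3, so there is no saddle point; optimal play is mixed.
A is strictly dominated by C, so the attacker never plays it.
Y is strictly dominated by X (it gives the attacker strictly more in every row), so the defender never plays it.
On the remaining 2×2 (B, C vs X, Z):
Let the attacker play B with probability p. Expected payoff against X: (-3)p + 3(1−p) = −6p + 3; against Z: 5p + (-1)(1−p) = 6p − 1.
Setting these equal: −6p + 3 = 6p − 1 ⇒ −12p = -4 ⇒ p = 1/3, and the value is (-6)·(1/3) + 3 = 1.
For the defender: with q = P(X), equating B's and C's payoffs gives −8q + 5 = 4q − 1 ⇒ q = 1/2.

1/2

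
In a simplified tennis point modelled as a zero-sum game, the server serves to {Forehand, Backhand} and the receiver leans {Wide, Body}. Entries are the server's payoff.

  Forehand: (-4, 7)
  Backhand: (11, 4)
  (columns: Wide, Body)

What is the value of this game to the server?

Row minima: Forehand → -4, Backhand → 4; maximin = 4.
Column maxima: Wide → 11, Body → 7; minimax = 7.
4 ≠ 7, so there is no saddle point; optimal play is mixed.
Let the server play Forehand with probability p. Expected payoff against Wide: (-4)p + 11(1−p) = −15p + 11; against Body: 7p + 4(1−p) = 3p + 4.
Setting these equal: −15p + 11 = 3p + 4 ⇒ −18p = -7 ⇒ p = 7/18, and the value is (-15)·(7/18) + 11 = 31/6.
For the receiver: with q = P(Wide), equating Forehand's and Backhand's payoffs gives −11q + 7 = 7q + 4 ⇒ q = 1/6.

31/6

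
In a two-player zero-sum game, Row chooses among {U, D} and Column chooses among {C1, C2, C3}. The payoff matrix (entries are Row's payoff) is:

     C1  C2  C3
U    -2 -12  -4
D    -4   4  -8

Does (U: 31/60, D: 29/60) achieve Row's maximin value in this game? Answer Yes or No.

No

Against C1 this mix gives (31/60)·(-2) + (29/60)·(-4) = -89/30.
Against C2 this mix gives (31/60)·(-12) + (29/60)·4 = -64/15.
Against C3 this mix gives (31/60)·(-4) + (29/60)·(-8) = -89/15.
Column will play C3, holding Row to -89/15. Shifting weight toward the row that does better against C3 would raise this floor (the equalizing mix achieves -28/5 against both C3 and C2), so the proposed strategy is not optimal.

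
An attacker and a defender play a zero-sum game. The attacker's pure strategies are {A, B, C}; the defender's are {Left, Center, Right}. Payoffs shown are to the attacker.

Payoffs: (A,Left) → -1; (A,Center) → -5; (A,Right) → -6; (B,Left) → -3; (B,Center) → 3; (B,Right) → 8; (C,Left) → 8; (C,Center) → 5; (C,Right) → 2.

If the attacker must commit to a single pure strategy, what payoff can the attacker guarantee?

2

Row minima: A → -6, B → -3, C → 2.
The best of these is 2.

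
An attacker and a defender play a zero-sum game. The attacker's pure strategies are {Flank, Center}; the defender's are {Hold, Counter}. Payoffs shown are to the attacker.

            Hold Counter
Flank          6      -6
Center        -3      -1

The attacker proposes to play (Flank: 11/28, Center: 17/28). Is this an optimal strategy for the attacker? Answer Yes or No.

No

Against Hold this mix gives (11/28)·6 + (17/28)·(-3) = 15/28.
Against Counter this mix gives (11/28)·(-6) + (17/28)·(-1) = -83/28.
The defender will play Counter, holding the attacker to -83/28. Shifting weight toward the row that does better against Counter would raise this floor (the equalizing mix achieves -12/7 against both Counter and Hold), so the proposed strategy is not optimal.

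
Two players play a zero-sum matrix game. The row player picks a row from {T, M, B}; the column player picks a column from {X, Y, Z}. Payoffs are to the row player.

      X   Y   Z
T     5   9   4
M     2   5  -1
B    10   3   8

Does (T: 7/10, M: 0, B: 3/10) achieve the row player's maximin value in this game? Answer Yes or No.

Against X this mix gives (7/10)·5 + (3/10)·10 = 13/2.
Against Y this mix gives (7/10)·9 + (3/10)·3 = 36/5.
Against Z this mix gives (7/10)·4 + (3/10)·8 = 26/5.
The column player will play Z, holding the row player to 26/5. Shifting weight toward the row that does better against Z would raise this floor (the equalizing mix achieves 6 against both Z and Y), so the proposed strategy is not optimal.

No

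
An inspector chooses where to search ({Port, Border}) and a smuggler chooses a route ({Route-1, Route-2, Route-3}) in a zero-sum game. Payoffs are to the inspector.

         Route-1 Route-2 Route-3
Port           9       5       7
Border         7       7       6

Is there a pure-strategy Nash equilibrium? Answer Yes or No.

No

Row minima: Port → 5, Border → 6; maximin = 6.
Column maxima: Route-1 → 9, Route-2 → 7, Route-3 → 7; minimax = 7.
6 ≠ 7, so no pure-strategy equilibrium exists.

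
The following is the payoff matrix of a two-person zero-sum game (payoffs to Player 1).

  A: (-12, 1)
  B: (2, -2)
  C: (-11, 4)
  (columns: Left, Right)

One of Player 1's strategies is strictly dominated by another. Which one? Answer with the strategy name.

C gives a strictly higher payoff than A against every column: -11 > -12, 4 > 1.
So A is strictly dominated and Player 1 never plays it.

A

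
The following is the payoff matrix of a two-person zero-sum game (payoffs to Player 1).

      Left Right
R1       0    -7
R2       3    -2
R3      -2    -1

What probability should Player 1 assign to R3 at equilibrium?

5/6

Row minima: R1 → -7, R2 → -2, R3 → -2; maximin = -2.
Column maxima: Left → 3, Right → -1; minimax = -1.
-2 ≠ -1, so there is no saddle point; optimal play is mixed.
R1 is strictly dominated by R2, so Player 1 never plays it.
On the remaining 2×2 (R2, R3 vs Left, Right):
Let Player 1 play R2 with probability p. Expected payoff against Left: 3p + (-2)(1−p) = 5p − 2; against Right: (-2)p + (-1)(1−p) = −p − 1.
Setting these equal: 5p − 2 = −p − 1 ⇒ 6p = 1 ⇒ p = 1/6, and the value is (5)·(1/6) − 2 = -7/6.
For Player 2: with q = P(Left), equating R2's and R3's payoffs gives 5q − 2 = −q − 1 ⇒ q = 1/6.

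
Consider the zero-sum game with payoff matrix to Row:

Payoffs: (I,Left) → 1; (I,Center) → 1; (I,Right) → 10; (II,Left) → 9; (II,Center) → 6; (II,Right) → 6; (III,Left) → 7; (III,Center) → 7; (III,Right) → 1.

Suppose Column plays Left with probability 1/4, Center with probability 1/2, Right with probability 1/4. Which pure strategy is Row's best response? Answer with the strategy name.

II

Expected payoff of I: (1/4)·1 + (1/2)·1 + (1/4)·10 = 13/4.
Expected payoff of II: (1/4)·9 + (1/2)·6 + (1/4)·6 = 27/4.
Expected payoff of III: (1/4)·7 + (1/2)·7 + (1/4)·1 = 11/2.
The largest is 27/4, so Row's best response is II.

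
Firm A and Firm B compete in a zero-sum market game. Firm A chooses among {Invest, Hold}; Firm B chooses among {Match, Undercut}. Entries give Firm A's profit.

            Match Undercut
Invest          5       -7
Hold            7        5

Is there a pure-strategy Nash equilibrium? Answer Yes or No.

Yes

Row minima: Invest → -7, Hold → 5; maximin = 5.
Column maxima: Match → 7, Undercut → 5; minimax = 5.
maximin = minimax = 5, so a saddle point exists.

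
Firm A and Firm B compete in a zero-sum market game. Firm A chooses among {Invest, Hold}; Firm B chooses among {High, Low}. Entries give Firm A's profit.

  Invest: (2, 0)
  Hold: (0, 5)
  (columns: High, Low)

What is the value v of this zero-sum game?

Row minima: Invest → 0, Hold → 0; maximin = 0.
Column maxima: High → 2, Low → 5; minimax = 2.
0 ≠ 2, so there is no saddle point; optimal play is mixed.
Let Firm A play Invest with probability p. Expected payoff against High: 2p + 0(1−p) = 2p; against Low: 0p + 5(1−p) = −5p + 5.
Setting these equal: 2p = −5p + 5 ⇒ 7p = 5 ⇒ p = 5/7, and the value is (2)·(5/7) = 10/7.
For Firm B: with q = P(High), equating Invest's and Hold's payoffs gives 2q = −5q + 5 ⇒ q = 5/7.

10/7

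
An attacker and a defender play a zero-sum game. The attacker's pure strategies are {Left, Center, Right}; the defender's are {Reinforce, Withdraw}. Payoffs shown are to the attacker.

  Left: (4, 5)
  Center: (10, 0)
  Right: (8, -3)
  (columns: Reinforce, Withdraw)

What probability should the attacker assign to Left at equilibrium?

Row minima: Left → 4, Center → 0, Right → -3; maximin = 4.
Column maxima: Reinforce → 10, Withdraw → 5; minimax = 5.
4 ≠ 5, so there is no saddle point; optimal play is mixed.
Right is strictly dominated by Center, so the attacker never plays it.
On the remaining 2×2 (Left, Center vs Reinforce, Withdraw):
Let the attacker play Left with probability p. Expected payoff against Reinforce: 4p + 10(1−p) = −6p + 10; against Withdraw: 5p + 0(1−p) = 5p.
Setting these equal: −6p + 10 = 5p ⇒ −11p = -10 ⇒ p = 10/11, and the value is (-6)·(10/11) + 10 = 50/11.
For the defender: with q = P(Reinforce), equating Left's and Center's payoffs gives −q + 5 = 10q ⇒ q = 5/11.

10/11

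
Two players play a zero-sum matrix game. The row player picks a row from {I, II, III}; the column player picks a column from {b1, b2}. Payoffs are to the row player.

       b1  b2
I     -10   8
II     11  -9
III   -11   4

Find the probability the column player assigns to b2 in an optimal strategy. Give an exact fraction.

Row minima: I → -10, II → -9, III → -11; maximin = -9.
Column maxima: b1 → 11, b2 → 8; minimax = 8.
-9 ≠ 8, so there is no saddle point; optimal play is mixed.
III is strictly dominated by I, so the row player never plays it.
On the remaining 2×2 (I, II vs b1, b2):
Let the row player play I with probability p. Expected payoff against b1: (-10)p + 11(1−p) = −21p + 11; against b2: 8p + (-9)(1−p) = 17p − 9.
Setting these equal: −21p + 11 = 17p − 9 ⇒ −38p = -20 ⇒ p = 10/19, and the value is (-21)·(10/19) + 11 = -1/19.
For the column player: with q = P(b1), equating I's and II's payoffs gives −18q + 8 = 20q − 9 ⇒ q = 17/38.

21/38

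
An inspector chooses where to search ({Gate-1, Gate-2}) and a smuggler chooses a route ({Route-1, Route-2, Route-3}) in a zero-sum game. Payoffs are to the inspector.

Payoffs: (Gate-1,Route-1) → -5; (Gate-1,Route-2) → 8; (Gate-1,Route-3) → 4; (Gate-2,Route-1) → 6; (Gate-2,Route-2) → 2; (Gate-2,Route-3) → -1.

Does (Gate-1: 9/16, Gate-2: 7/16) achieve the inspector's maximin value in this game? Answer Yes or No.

Against Route-1 this mix gives (9/16)·(-5) + (7/16)·6 = -3/16.
Against Route-2 this mix gives (9/16)·8 + (7/16)·2 = 43/8.
Against Route-3 this mix gives (9/16)·4 + (7/16)·(-1) = 29/16.
The smuggler will play Route-1, holding the inspector to -3/16. Shifting weight toward the row that does better against Route-1 would raise this floor (the equalizing mix achieves 19/16 against both Route-1 and Route-3), so the proposed strategy is not optimal.

No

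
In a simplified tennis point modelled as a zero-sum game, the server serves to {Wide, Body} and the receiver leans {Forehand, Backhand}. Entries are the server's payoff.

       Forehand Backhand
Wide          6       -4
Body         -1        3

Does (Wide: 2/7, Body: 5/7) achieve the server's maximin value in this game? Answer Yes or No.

Against Forehand this mix gives (2/7)·6 + (5/7)·(-1) = 1.
Against Backhand this mix gives (2/7)·(-4) + (5/7)·3 = 1.
All of the receiver's active replies (Forehand, Backhand) yield 1, and no column does worse for the server. The mix makes the receiver indifferent and guarantees 1, so it is optimal.

Yes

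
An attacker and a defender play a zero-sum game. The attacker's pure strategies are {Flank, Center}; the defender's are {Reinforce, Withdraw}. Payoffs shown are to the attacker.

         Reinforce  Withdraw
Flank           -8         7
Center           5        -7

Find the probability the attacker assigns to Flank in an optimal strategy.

Row minima: Flank → -8, Center → -7; maximin = -7.
Column maxima: Reinforce → 5, Withdraw → 7; minimax = 5.
-7 ≠ 5, so there is no saddle point; optimal play is mixed.
Let the attacker play Flank with probability p. Expected payoff against Reinforce: (-8)p + 5(1−p) = −13p + 5; against Withdraw: 7p + (-7)(1−p) = 14p − 7.
Setting these equal: −13p + 5 = 14p − 7 ⇒ −27p = -12 ⇒ p = 4/9, and the value is (-13)·(4/9) + 5 = -7/9.
For the defender: with q = P(Reinforce), equating Flank's and Center's payoffs gives −15q + 7 = 12q − 7 ⇒ q = 14/27.

4/9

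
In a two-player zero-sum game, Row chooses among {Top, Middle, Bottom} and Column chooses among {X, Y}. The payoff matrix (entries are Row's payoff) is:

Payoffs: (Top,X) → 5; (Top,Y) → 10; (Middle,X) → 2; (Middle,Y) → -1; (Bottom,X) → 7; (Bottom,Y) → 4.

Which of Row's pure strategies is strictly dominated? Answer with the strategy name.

Middle

Top gives a strictly higher payoff than Middle against every column: 5 > 2, 10 > -1.
So Middle is strictly dominated and Row never plays it.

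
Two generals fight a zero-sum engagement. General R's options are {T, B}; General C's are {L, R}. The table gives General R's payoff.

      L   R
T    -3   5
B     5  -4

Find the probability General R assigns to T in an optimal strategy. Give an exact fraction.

9/17

Row minima: T → -3, B → -4; maximin = -3.
Column maxima: L → 5, R → 5; minimax = 5.
-3 ≠ 5, so there is no saddle point; optimal play is mixed.
Let General R play T with probability p. Expected payoff against L: (-3)p + 5(1−p) = −8p + 5; against R: 5p + (-4)(1−p) = 9p − 4.
Setting these equal: −8p + 5 = 9p − 4 ⇒ −17p = -9 ⇒ p = 9/17, and the value is (-8)·(9/17) + 5 = 13/17.
For General C: with q = P(L), equating T's and B's payoffs gives −8q + 5 = 9q − 4 ⇒ q = 9/17.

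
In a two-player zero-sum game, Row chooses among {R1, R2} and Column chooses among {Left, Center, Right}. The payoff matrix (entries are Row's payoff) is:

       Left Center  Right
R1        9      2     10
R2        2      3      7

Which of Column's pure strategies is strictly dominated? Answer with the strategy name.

Right

Left holds Row's payoff strictly below Right in every row: 9 < 10, 2 < 7.
So Right is strictly dominated for Column.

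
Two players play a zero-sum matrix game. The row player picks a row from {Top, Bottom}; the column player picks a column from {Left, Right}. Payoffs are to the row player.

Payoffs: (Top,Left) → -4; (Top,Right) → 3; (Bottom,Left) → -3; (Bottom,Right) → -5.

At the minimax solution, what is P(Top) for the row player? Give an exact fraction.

Row minima: Top → -4, Bottom → -5; maximin = -4.
Column maxima: Left → -3, Right → 3; minimax = -3.
-4 ≠ -3, so there is no saddle point; optimal play is mixed.
Let the row player play Top with probability p. Expected payoff against Left: (-4)p + (-3)(1−p) = −p − 3; against Right: 3p + (-5)(1−p) = 8p − 5.
Setting these equal: −p − 3 = 8p − 5 ⇒ −9p = -2 ⇒ p = 2/9, and the value is (-1)·(2/9) − 3 = -29/9.
For the column player: with q = P(Left), equating Top's and Bottom's payoffs gives −7q + 3 = 2q − 5 ⇒ q = 8/9.

2/9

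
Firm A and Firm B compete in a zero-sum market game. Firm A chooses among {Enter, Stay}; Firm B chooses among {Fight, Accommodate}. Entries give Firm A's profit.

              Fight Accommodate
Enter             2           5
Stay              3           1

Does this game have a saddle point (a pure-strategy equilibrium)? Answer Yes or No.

No

Row minima: Enter → 2, Stay → 1; maximin = 2.
Column maxima: Fight → 3, Accommodate → 5; minimax = 3.
2 ≠ 3, so no pure-strategy equilibrium exists.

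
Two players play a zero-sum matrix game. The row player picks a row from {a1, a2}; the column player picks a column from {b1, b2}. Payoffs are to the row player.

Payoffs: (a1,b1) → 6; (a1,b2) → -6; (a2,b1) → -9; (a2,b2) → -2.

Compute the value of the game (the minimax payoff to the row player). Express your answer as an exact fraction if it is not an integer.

-66/19

Row minima: a1 → -6, a2 → -9; maximin = -6.
Column maxima: b1 → 6, b2 → -2; minimax = -2.
-6 ≠ -2, so there is no saddle point; optimal play is mixed.
Let the row player play a1 with probability p. Expected payoff against b1: 6p + (-9)(1−p) = 15p − 9; against b2: (-6)p + (-2)(1−p) = −4p − 2.
Setting these equal: 15p − 9 = −4p − 2 ⇒ 19p = 7 ⇒ p = 7/19, and the value is (15)·(7/19) − 9 = -66/19.
For the column player: with q = P(b1), equating a1's and a2's payoffs gives 12q − 6 = −7q − 2 ⇒ q = 4/19.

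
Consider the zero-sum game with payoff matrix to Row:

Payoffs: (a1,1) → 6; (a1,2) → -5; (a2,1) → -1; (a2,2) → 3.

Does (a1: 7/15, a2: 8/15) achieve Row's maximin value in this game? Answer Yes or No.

Against 1 this mix gives (7/15)·6 + (8/15)·(-1) = 34/15.
Against 2 this mix gives (7/15)·(-5) + (8/15)·3 = -11/15.
Column will play 2, holding Row to -11/15. Shifting weight toward the row that does better against 2 would raise this floor (the equalizing mix achieves 13/15 against both 2 and 1), so the proposed strategy is not optimal.

No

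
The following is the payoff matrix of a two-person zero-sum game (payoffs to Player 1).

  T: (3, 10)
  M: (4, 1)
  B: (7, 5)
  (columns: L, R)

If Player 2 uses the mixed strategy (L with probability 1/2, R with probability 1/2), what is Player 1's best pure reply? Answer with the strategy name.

T

Expected payoff of T: (1/2)·3 + (1/2)·10 = 13/2.
Expected payoff of M: (1/2)·4 + (1/2)·1 = 5/2.
Expected payoff of B: (1/2)·7 + (1/2)·5 = 6.
The largest is 13/2, so Player 1's best response is T.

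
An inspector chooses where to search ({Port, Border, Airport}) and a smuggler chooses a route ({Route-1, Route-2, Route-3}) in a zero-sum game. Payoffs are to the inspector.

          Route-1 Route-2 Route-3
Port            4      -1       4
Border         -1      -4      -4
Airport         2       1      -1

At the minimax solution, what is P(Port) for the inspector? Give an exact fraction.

Row minima: Port → -1, Border → -4, Airport → -1; maximin = -1.
Column maxima: Route-1 → 4, Route-2 → 1, Route-3 → 4; minimax = 1.
-1 ≠ 1, so there is no saddle point; optimal play is mixed.
Border is strictly dominated by Port, so the inspector never plays it.
Route-1 is strictly dominated by Route-2 (it gives the inspector strictly more in every row), so the smuggler never plays it.
On the remaining 2×2 (Port, Airport vs Route-2, Route-3):
Let the inspector play Port with probability p. Expected payoff against Route-2: (-1)p + 1(1−p) = −2p + 1; against Route-3: 4p + (-1)(1−p) = 5p − 1.
Setting these equal: −2p + 1 = 5p − 1 ⇒ −7p = -2 ⇒ p = 2/7, and the value is (-2)·(2/7) + 1 = 3/7.
For the smuggler: with q = P(Route-2), equating Port's and Airport's payoffs gives −5q + 4 = 2q − 1 ⇒ q = 5/7.

2/7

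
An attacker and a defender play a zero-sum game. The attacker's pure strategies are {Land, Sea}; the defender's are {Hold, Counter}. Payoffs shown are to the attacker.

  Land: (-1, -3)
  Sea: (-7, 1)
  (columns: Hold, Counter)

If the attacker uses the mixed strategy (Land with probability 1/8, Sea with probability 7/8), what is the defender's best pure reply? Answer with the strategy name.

Hold

If the defender plays Hold, the attacker's expected payoff is (1/8)·(-1) + (7/8)·(-7) = -25/4.
If the defender plays Counter, the attacker's expected payoff is (1/8)·(-3) + (7/8)·1 = 1/2.
The defender minimizes the attacker's payoff; the smallest is -25/4, so the best response is Hold.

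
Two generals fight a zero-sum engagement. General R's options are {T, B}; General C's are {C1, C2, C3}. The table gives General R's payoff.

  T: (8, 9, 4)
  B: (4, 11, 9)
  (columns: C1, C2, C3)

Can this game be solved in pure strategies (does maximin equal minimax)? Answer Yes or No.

No

Row minima: T → 4, B → 4; maximin = 4.
Column maxima: C1 → 8, C2 → 11, C3 → 9; minimax = 8.
4 ≠ 8, so no pure-strategy equilibrium exists.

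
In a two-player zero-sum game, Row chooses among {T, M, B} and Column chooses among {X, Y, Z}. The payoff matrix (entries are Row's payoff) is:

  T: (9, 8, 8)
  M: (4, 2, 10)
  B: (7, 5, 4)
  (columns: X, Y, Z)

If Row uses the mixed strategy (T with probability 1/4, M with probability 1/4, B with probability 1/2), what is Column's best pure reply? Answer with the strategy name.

If Column plays X, Row's expected payoff is (1/4)·9 + (1/4)·4 + (1/2)·7 = 27/4.
If Column plays Y, Row's expected payoff is (1/4)·8 + (1/4)·2 + (1/2)·5 = 5.
If Column plays Z, Row's expected payoff is (1/4)·8 + (1/4)·10 + (1/2)·4 = 13/2.
Column minimizes Row's payoff; the smallest is 5, so the best response is Y.

Y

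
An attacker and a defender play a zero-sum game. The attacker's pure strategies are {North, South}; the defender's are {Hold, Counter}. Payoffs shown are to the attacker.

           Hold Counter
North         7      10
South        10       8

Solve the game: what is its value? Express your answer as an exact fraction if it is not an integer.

Row minima: North → 7, South → 8; maximin = 8.
Column maxima: Hold → 10, Counter → 10; minimax = 10.
8 ≠ 10, so there is no saddle point; optimal play is mixed.
Let the attacker play North with probability p. Expected payoff against Hold: 7p + 10(1−p) = −3p + 10; against Counter: 10p + 8(1−p) = 2p + 8.
Setting these equal: −3p + 10 = 2p + 8 ⇒ −5p = -2 ⇒ p = 2/5, and the value is (-3)·(2/5) + 10 = 44/5.
For the defender: with q = P(Hold), equating North's and South's payoffs gives −3q + 10 = 2q + 8 ⇒ q = 2/5.

44/5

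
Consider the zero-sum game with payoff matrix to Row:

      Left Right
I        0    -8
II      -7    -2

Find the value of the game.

Row minima: I → -8, II → -7; maximin = -7.
Column maxima: Left → 0, Right → -2; minimax = -2.
-7 ≠ -2, so there is no saddle point; optimal play is mixed.
Let Row play I with probability p. Expected payoff against Left: 0p + (-7)(1−p) = 7p − 7; against Right: (-8)p + (-2)(1−p) = −6p − 2.
Setting these equal: 7p − 7 = −6p − 2 ⇒ 13p = 5 ⇒ p = 5/13, and the value is (7)·(5/13) − 7 = -56/13.
For Column: with q = P(Left), equating I's and II's payoffs gives 8q − 8 = −5q − 2 ⇒ q = 6/13.

-56/13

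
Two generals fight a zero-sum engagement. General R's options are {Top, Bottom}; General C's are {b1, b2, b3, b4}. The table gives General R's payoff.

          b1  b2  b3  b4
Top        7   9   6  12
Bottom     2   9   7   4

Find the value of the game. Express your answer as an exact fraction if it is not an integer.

37/6

Row minima: Top → 6, Bottom → 2; maximin = 6.
Column maxima: b1 → 7, b2 → 9, b3 → 7, b4 → 12; minimax = 7.
6 ≠ 7, so there is no saddle point; optimal play is mixed.
b2 is strictly dominated by b1 (it gives General R strictly more in every row), so General C never plays it.
b4 is strictly dominated by b1 (it gives General R strictly more in every row), so General C never plays it.
On the remaining 2×2 (Top, Bottom vs b1, b3):
Let General R play Top with probability p. Expected payoff against b1: 7p + 2(1−p) = 5p + 2; against b3: 6p + 7(1−p) = −p + 7.
Setting these equal: 5p + 2 = −p + 7 ⇒ 6p = 5 ⇒ p = 5/6, and the value is (5)·(5/6) + 2 = 37/6.
For General C: with q = P(b1), equating Top's and Bottom's payoffs gives q + 6 = −5q + 7 ⇒ q = 1/6.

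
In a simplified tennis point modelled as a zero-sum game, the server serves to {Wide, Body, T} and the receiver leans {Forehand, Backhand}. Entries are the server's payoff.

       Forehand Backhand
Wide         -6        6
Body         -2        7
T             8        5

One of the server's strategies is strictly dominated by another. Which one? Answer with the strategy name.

Wide

Body gives a strictly higher payoff than Wide against every column: -2 > -6, 7 > 6.
So Wide is strictly dominated and the server never plays it.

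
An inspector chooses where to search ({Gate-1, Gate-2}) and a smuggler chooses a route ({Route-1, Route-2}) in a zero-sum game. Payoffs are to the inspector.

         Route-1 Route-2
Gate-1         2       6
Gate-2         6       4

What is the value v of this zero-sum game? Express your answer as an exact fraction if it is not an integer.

Row minima: Gate-1 → 2, Gate-2 → 4; maximin = 4.
Column maxima: Route-1 → 6, Route-2 → 6; minimax = 6.
4 ≠ 6, so there is no saddle point; optimal play is mixed.
Let the inspector play Gate-1 with probability p. Expected payoff against Route-1: 2p + 6(1−p) = −4p + 6; against Route-2: 6p + 4(1−p) = 2p + 4.
Setting these equal: −4p + 6 = 2p + 4 ⇒ −6p = -2 ⇒ p = 1/3, and the value is (-4)·(1/3) + 6 = 14/3.
For the smuggler: with q = P(Route-1), equating Gate-1's and Gate-2's payoffs gives −4q + 6 = 2q + 4 ⇒ q = 1/3.

14/3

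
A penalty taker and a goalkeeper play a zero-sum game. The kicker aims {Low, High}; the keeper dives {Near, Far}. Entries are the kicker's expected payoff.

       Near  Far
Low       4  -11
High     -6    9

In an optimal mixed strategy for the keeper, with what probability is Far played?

1/3

Row minima: Low → -11, High → -6; maximin = -6.
Column maxima: Near → 4, Far → 9; minimax = 4.
-6 ≠ 4, so there is no saddle point; optimal play is mixed.
Let the kicker play Low with probability p. Expected payoff against Near: 4p + (-6)(1−p) = 10p − 6; against Far: (-11)p + 9(1−p) = −20p + 9.
Setting these equal: 10p − 6 = −20p + 9 ⇒ 30p = 15 ⇒ p = 1/2, and the value is (10)·(1/2) − 6 = -1.
For the keeper: with q = P(Near), equating Low's and High's payoffs gives 15q − 11 = −15q + 9 ⇒ q = 2/3.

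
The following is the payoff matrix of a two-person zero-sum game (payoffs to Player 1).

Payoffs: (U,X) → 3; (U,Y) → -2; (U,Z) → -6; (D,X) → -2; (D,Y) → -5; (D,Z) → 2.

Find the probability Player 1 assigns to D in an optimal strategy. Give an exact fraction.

Row minima: U → -6, D → -5; maximin = -5.
Column maxima: X → 3, Y → -2, Z → 2; minimax = -2.
-5 ≠ -2, so there is no saddle point; optimal play is mixed.
X is strictly dominated by Y (it gives Player 1 strictly more in every row), so Player 2 never plays it.
On the remaining 2×2 (U, D vs Y, Z):
Let Player 1 play U with probability p. Expected payoff against Y: (-2)p + (-5)(1−p) = 3p − 5; against Z: (-6)p + 2(1−p) = −8p + 2.
Setting these equal: 3p − 5 = −8p + 2 ⇒ 11p = 7 ⇒ p = 7/11, and the value is (3)·(7/11) − 5 = -34/11.
For Player 2: with q = P(Y), equating U's and D's payoffs gives 4q − 6 = −7q + 2 ⇒ q = 8/11.

4/11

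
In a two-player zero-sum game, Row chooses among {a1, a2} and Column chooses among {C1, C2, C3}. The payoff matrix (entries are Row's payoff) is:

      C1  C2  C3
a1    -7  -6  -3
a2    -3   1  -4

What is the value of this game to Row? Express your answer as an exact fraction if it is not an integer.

-19/5

Row minima: a1 → -7, a2 → -4; maximin = -4.
Column maxima: C1 → -3, C2 → 1, C3 → -3; minimax = -3.
-4 ≠ -3, so there is no saddle point; optimal play is mixed.
C2 is strictly dominated by C1 (it gives Row strictly more in every row), so Column never plays it.
On the remaining 2×2 (a1, a2 vs C1, C3):
Let Row play a1 with probability p. Expected payoff against C1: (-7)p + (-3)(1−p) = −4p − 3; against C3: (-3)p + (-4)(1−p) = p − 4.
Setting these equal: −4p − 3 = p − 4 ⇒ −5p = -1 ⇒ p = 1/5, and the value is (-4)·(1/5) − 3 = -19/5.
For Column: with q = P(C1), equating a1's and a2's payoffs gives −4q − 3 = q − 4 ⇒ q = 1/5.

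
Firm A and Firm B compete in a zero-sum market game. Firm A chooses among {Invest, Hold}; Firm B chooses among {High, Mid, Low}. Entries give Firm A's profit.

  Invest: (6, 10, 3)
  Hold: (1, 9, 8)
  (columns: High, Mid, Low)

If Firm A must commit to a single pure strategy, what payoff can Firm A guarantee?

Row minima: Invest → 3, Hold → 1.
The best of these is 3.

3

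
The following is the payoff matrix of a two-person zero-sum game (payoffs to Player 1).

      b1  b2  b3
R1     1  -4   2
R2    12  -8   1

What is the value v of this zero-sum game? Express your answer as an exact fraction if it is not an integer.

Row minima: R1 → -4, R2 → -8; maximin = -4.
Column maxima: b1 → 12, b2 → -4, b3 → 2; minimax = -4.
Since maximin = minimax = -4, there is a saddle point and the value is -4.

-4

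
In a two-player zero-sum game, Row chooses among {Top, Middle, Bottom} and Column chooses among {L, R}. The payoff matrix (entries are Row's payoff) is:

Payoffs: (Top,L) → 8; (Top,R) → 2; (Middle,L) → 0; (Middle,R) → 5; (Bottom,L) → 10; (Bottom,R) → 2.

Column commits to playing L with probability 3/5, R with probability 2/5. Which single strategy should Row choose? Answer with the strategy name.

Expected payoff of Top: (3/5)·8 + (2/5)·2 = 28/5.
Expected payoff of Middle: (3/5)·0 + (2/5)·5 = 2.
Expected payoff of Bottom: (3/5)·10 + (2/5)·2 = 34/5.
The largest is 34/5, so Row's best response is Bottom.

Bottom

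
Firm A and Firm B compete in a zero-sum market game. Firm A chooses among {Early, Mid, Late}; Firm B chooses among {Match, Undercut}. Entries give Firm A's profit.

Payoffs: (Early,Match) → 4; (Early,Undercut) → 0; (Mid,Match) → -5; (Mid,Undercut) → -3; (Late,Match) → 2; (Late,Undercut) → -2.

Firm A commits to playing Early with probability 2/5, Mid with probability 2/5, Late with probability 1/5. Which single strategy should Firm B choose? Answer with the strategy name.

If Firm B plays Match, Firm A's expected payoff is (2/5)·4 + (2/5)·(-5) + (1/5)·2 = 0.
If Firm B plays Undercut, Firm A's expected payoff is (2/5)·0 + (2/5)·(-3) + (1/5)·(-2) = -8/5.
Firm B minimizes Firm A's payoff; the smallest is -8/5, so the best response is Undercut.

Undercut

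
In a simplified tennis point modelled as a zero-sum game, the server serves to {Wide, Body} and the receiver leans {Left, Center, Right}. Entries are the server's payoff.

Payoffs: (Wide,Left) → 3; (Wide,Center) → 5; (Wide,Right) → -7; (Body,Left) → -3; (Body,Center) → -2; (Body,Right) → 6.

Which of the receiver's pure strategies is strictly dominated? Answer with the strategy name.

Center

Left holds the server's payoff strictly below Center in every row: 3 < 5, -3 < -2.
So Center is strictly dominated for the receiver.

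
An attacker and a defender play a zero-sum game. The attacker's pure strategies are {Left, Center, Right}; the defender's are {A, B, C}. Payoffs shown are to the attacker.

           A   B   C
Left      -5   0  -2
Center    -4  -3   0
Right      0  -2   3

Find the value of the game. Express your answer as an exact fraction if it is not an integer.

-10/7

Row minima: Left → -5, Center → -4, Right → -2; maximin = -2.
Column maxima: A → 0, B → 0, C → 3; minimax = 0.
-2 ≠ 0, so there is no saddle point; optimal play is mixed.
Center is strictly dominated by Right, so the attacker never plays it.
C is strictly dominated by A (it gives the attacker strictly more in every row), so the defender never plays it.
On the remaining 2×2 (Left, Right vs A, B):
Let the attacker play Left with probability p. Expected payoff against A: (-5)p + 0(1−p) = −5p; against B: 0p + (-2)(1−p) = 2p − 2.
Setting these equal: −5p = 2p − 2 ⇒ −7p = -2 ⇒ p = 2/7, and the value is (-5)·(2/7) = -10/7.
For the defender: with q = P(A), equating Left's and Right's payoffs gives −5q = 2q − 2 ⇒ q = 2/7.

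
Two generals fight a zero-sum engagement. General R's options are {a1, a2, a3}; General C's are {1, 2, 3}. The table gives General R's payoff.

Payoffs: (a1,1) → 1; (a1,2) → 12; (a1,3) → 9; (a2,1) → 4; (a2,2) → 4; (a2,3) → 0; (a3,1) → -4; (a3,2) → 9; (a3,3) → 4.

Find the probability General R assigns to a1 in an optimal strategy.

1/3

Row minima: a1 → 1, a2 → 0, a3 → -4; maximin = 1.
Column maxima: 1 → 4, 2 → 12, 3 → 9; minimax = 4.
1 ≠ 4, so there is no saddle point; optimal play is mixed.
a3 is strictly dominated by a1, so General R never plays it.
2 is strictly dominated by 3 (it gives General R strictly more in every row), so General C never plays it.
On the remaining 2×2 (a1, a2 vs 1, 3):
Let General R play a1 with probability p. Expected payoff against 1: 1p + 4(1−p) = −3p + 4; against 3: 9p + 0(1−p) = 9p.
Setting these equal: −3p + 4 = 9p ⇒ −12p = -4 ⇒ p = 1/3, and the value is (-3)·(1/3) + 4 = 3.
For General C: with q = P(1), equating a1's and a2's payoffs gives −8q + 9 = 4q ⇒ q = 3/4.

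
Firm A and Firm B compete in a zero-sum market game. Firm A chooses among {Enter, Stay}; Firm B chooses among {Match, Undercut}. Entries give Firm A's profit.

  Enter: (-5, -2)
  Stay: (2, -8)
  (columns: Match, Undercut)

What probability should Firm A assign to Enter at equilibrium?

Row minima: Enter → -5, Stay → -8; maximin = -5.
Column maxima: Match → 2, Undercut → -2; minimax = -2.
-5 ≠ -2, so there is no saddle point; optimal play is mixed.
Let Firm A play Enter with probability p. Expected payoff against Match: (-5)p + 2(1−p) = −7p + 2; against Undercut: (-2)p + (-8)(1−p) = 6p − 8.
Setting these equal: −7p + 2 = 6p − 8 ⇒ −13p = -10 ⇒ p = 10/13, and the value is (-7)·(10/13) + 2 = -44/13.
For Firm B: with q = P(Match), equating Enter's and Stay's payoffs gives −3q − 2 = 10q − 8 ⇒ q = 6/13.

10/13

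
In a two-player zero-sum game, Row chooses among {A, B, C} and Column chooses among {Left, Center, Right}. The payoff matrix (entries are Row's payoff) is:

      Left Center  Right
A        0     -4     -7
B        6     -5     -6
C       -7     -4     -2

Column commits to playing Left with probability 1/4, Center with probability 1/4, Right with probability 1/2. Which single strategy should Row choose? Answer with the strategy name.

Expected payoff of A: (1/4)·0 + (1/4)·(-4) + (1/2)·(-7) = -9/2.
Expected payoff of B: (1/4)·6 + (1/4)·(-5) + (1/2)·(-6) = -11/4.
Expected payoff of C: (1/4)·(-7) + (1/4)·(-4) + (1/2)·(-2) = -15/4.
The largest is -11/4, so Row's best response is B.

B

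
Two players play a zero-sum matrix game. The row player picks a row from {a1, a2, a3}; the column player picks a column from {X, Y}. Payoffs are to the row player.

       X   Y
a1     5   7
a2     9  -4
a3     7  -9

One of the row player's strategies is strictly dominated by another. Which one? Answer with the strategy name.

a2 gives a strictly higher payoff than a3 against every column: 9 > 7, -4 > -9.
So a3 is strictly dominated and the row player never plays it.

a3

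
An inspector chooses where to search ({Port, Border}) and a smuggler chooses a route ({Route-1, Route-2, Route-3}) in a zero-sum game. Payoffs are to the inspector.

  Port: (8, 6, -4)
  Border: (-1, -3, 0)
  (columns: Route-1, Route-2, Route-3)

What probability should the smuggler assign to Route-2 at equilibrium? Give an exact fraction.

Row minima: Port → -4, Border → -3; maximin = -3.
Column maxima: Route-1 → 8, Route-2 → 6, Route-3 → 0; minimax = 0.
-3 ≠ 0, so there is no saddle point; optimal play is mixed.
Route-1 is strictly dominated by Route-2 (it gives the inspector strictly more in every row), so the smuggler never plays it.
On the remaining 2×2 (Port, Border vs Route-2, Route-3):
Let the inspector play Port with probability p. Expected payoff against Route-2: 6p + (-3)(1−p) = 9p − 3; against Route-3: (-4)p + 0(1−p) = −4p.
Setting these equal: 9p − 3 = −4p ⇒ 13p = 3 ⇒ p = 3/13, and the value is (9)·(3/13) − 3 = -12/13.
For the smuggler: with q = P(Route-2), equating Port's and Border's payoffs gives 10q − 4 = −3q ⇒ q = 4/13.

4/13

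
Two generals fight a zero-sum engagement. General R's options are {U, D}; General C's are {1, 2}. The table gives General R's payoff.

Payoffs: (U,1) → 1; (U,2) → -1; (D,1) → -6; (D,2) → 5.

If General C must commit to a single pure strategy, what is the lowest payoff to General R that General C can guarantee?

1

Column maxima: 1 → 1, 2 → 5.
The smallest of these is 1.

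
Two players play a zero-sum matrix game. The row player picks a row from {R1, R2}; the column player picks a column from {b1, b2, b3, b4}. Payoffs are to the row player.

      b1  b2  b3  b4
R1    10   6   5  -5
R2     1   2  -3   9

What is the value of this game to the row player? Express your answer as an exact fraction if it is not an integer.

15/11

Row minima: R1 → -5, R2 → -3; maximin = -3.
Column maxima: b1 → 10, b2 → 6, b3 → 5, b4 → 9; minimax = 5.
-3 ≠ 5, so there is no saddle point; optimal play is mixed.
b1 is strictly dominated by b3 (it gives the row player strictly more in every row), so the column player never plays it.
b2 is strictly dominated by b3 (it gives the row player strictly more in every row), so the column player never plays it.
On the remaining 2×2 (R1, R2 vs b3, b4):
Let the row player play R1 with probability p. Expected payoff against b3: 5p + (-3)(1−p) = 8p − 3; against b4: (-5)p + 9(1−p) = −14p + 9.
Setting these equal: 8p − 3 = −14p + 9 ⇒ 22p = 12 ⇒ p = 6/11, and the value is (8)·(6/11) − 3 = 15/11.
For the column player: with q = P(b3), equating R1's and R2's payoffs gives 10q − 5 = −12q + 9 ⇒ q = 7/11.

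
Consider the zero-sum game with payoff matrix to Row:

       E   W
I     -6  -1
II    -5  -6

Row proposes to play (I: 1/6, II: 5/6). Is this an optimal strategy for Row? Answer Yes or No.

Against E this mix gives (1/6)·(-6) + (5/6)·(-5) = -31/6.
Against W this mix gives (1/6)·(-1) + (5/6)·(-6) = -31/6.
All of Column's active replies (E, W) yield -31/6, and no column does worse for Row. The mix makes Column indifferent and guarantees -31/6, so it is optimal.

Yes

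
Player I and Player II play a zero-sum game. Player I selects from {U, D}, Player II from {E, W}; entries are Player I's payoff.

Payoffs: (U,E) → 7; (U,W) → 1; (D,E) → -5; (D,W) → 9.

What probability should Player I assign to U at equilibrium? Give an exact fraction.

Row minima: U → 1, D → -5; maximin = 1.
Column maxima: E → 7, W → 9; minimax = 7.
1 ≠ 7, so there is no saddle point; optimal play is mixed.
Let Player I play U with probability p. Expected payoff against E: 7p + (-5)(1−p) = 12p − 5; against W: 1p + 9(1−p) = −8p + 9.
Setting these equal: 12p − 5 = −8p + 9 ⇒ 20p = 14 ⇒ p = 7/10, and the value is (12)·(7/10) − 5 = 17/5.
For Player II: with q = P(E), equating U's and D's payoffs gives 6q + 1 = −14q + 9 ⇒ q = 2/5.

7/10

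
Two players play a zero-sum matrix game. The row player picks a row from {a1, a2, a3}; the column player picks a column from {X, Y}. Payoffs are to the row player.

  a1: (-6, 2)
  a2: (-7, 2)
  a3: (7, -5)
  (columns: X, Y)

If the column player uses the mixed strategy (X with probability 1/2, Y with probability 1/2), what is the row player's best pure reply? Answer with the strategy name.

a3

Expected payoff of a1: (1/2)·(-6) + (1/2)·2 = -2.
Expected payoff of a2: (1/2)·(-7) + (1/2)·2 = -5/2.
Expected payoff of a3: (1/2)·7 + (1/2)·(-5) = 1.
The largest is 1, so the row player's best response is a3.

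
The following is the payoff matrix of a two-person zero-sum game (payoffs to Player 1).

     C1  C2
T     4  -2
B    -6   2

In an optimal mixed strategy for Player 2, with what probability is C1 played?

2/7

Row minima: T → -2, B → -6; maximin = -2.
Column maxima: C1 → 4, C2 → 2; minimax = 2.
-2 ≠ 2, so there is no saddle point; optimal play is mixed.
Let Player 1 play T with probability p. Expected payoff against C1: 4p + (-6)(1−p) = 10p − 6; against C2: (-2)p + 2(1−p) = −4p + 2.
Setting these equal: 10p − 6 = −4p + 2 ⇒ 14p = 8 ⇒ p = 4/7, and the value is (10)·(4/7) − 6 = -2/7.
For Player 2: with q = P(C1), equating T's and B's payoffs gives 6q − 2 = −8q + 2 ⇒ q = 2/7.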